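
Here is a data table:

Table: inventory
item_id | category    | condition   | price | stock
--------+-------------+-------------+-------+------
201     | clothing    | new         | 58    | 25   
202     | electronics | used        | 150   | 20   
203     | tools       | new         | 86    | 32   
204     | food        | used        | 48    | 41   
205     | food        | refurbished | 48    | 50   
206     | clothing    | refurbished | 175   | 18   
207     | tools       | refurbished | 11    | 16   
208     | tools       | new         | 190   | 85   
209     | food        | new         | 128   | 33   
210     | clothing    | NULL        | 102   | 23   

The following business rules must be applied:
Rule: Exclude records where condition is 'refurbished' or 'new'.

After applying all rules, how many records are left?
3

Step 1: Count records to exclude
  - 3 (refurbished) + 4 (new) = 7 records
Step 2: Total records: 10
Step 3: Remaining = 10 - 7 = 3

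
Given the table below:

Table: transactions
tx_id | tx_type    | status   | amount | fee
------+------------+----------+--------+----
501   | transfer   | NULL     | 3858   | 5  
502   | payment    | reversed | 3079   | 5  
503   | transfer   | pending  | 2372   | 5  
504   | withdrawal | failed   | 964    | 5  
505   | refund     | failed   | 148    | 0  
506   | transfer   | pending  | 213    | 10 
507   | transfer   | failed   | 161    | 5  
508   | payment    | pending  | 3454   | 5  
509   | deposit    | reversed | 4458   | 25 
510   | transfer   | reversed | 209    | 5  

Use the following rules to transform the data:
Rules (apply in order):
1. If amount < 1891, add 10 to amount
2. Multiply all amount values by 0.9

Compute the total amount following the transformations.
17069.4

Step 1: Apply Rule 1 - Add 10 to records with amount < 1891
  - 5 records affected: 1695 + (5 × 10) = 1745
  - Unaffected records: 17221
  - Sum after Rule 1: 18966
Step 2: Apply Rule 2 - Multiply all by 0.9
  - 18966 × 0.9 = 17069.4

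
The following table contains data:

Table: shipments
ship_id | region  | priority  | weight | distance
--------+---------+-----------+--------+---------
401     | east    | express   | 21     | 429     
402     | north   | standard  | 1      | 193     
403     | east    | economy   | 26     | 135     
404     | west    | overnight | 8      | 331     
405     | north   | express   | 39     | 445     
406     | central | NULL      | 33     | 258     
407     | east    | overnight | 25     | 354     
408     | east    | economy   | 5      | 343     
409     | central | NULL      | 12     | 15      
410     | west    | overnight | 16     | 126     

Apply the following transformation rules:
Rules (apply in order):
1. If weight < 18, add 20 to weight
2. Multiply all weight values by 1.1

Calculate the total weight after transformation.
314.6

Step 1: Apply Rule 1 - Add 20 to records with weight < 18
  - 5 records affected: 42 + (5 × 20) = 142
  - Unaffected records: 144
  - Sum after Rule 1: 286
Step 2: Apply Rule 2 - Multiply all by 1.1
  - 286 × 1.1 = 314.6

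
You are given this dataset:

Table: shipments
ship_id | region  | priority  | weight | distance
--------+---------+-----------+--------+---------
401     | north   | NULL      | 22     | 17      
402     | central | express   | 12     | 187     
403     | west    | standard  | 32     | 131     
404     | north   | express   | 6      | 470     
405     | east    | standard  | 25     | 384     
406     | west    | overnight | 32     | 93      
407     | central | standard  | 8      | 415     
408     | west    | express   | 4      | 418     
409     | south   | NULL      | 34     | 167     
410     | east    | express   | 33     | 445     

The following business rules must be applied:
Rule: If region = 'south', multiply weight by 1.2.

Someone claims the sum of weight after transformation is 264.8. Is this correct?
No, the correct result is 214.8.

Step 1: Calculate the correct sum after transformation
Step 2: Apply multiplier 1.2 to records where region = 'south'
Step 3: Correct result = 214.8
Step 4: Claimed result = 264.8
Step 5: 214.8 ≠ 264.8
Conclusion: The claimed result is incorrect. The correct answer is 214.8.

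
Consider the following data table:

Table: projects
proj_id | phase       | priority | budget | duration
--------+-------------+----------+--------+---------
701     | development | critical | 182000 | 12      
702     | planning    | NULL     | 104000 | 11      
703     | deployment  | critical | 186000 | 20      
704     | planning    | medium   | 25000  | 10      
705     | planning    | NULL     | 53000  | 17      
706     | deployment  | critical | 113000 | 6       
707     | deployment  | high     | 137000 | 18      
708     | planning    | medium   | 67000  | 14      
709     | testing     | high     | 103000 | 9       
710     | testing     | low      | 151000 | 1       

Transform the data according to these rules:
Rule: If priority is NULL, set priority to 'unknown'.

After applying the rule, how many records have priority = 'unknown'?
2

Step 1: Count records where priority IS NULL
Step 2: Found 2 records with NULL priority
Step 3: These records will have priority set to 'unknown'
Step 4: Records already having priority = 'unknown': 0
Step 5: Answer: 2 + 0 = 2 records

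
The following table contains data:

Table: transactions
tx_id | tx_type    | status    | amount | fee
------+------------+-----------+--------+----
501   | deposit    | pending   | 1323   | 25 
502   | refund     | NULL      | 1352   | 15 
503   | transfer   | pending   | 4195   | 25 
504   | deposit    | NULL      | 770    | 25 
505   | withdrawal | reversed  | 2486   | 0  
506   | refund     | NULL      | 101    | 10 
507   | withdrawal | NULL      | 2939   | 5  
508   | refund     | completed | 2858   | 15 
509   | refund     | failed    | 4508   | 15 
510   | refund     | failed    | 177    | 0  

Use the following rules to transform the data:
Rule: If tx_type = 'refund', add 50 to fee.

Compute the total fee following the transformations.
385

Step 1: Count records where tx_type = 'refund': 5
Step 2: Total bonus added: 5 × 50 = 250
Step 3: Original sum of fee: 135
Step 4: Final sum = 135 + 250 = 385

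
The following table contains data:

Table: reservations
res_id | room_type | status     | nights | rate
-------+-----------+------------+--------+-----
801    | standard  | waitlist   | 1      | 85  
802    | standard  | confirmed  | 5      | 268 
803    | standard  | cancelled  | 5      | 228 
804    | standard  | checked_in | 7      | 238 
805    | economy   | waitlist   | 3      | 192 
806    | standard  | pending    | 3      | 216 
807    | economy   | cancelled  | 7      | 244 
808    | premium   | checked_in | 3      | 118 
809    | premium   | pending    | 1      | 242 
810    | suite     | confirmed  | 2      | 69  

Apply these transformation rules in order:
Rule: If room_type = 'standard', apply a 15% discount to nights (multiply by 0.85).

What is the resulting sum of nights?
33.85

Step 1: Records with room_type = 'standard' have total nights = 21
Step 2: Apply multiplier: 21 × 0.85 = 17.85
Step 3: Other records total: 16
Step 4: Final sum = 17.85 + 16 = 33.85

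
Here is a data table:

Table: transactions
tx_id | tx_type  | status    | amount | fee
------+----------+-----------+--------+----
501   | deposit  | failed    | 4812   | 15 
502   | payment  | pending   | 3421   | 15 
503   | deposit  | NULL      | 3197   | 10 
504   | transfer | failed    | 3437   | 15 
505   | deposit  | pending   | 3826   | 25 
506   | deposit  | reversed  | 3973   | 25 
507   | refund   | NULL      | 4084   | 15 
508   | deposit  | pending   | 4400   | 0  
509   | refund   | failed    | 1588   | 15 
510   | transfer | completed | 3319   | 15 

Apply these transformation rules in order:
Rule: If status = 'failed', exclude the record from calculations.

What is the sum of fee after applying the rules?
105

Step 1: Identify records where status = 'failed'
Step 2: The excluded records sum to 45
Step 3: Original total fee = 150
Step 4: Remaining total = 150 - 45 = 105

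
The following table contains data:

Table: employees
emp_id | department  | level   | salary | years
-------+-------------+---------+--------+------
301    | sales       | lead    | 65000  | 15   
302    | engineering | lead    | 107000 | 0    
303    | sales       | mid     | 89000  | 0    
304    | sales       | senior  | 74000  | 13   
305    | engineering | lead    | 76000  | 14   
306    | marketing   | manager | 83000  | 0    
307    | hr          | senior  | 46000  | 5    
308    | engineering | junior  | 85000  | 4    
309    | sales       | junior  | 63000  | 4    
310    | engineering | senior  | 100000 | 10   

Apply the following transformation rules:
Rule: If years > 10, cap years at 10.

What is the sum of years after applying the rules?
53

Step 1: 3 records have years > 10
Step 2: These records originally summed to 42
Step 3: After capping: 3 × 10 = 30
Step 4: Unaffected records sum: 23
Step 5: Final sum = 30 + 23 = 53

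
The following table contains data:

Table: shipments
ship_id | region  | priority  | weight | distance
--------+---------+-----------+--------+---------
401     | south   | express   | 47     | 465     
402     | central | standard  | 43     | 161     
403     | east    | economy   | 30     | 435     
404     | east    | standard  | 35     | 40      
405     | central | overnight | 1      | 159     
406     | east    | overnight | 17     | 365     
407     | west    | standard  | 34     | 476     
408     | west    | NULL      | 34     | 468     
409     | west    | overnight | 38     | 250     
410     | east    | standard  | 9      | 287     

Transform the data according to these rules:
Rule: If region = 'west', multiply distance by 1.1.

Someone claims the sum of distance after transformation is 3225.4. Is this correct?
Yes, the result is correct.

Step 1: Calculate the correct sum after transformation
Step 2: Apply multiplier 1.1 to records where region = 'west'
Step 3: Correct result = 3225.4
Step 4: Claimed result = 3225.4
Step 5: 3225.4 = 3225.4 ✓
Conclusion: The claimed result is correct.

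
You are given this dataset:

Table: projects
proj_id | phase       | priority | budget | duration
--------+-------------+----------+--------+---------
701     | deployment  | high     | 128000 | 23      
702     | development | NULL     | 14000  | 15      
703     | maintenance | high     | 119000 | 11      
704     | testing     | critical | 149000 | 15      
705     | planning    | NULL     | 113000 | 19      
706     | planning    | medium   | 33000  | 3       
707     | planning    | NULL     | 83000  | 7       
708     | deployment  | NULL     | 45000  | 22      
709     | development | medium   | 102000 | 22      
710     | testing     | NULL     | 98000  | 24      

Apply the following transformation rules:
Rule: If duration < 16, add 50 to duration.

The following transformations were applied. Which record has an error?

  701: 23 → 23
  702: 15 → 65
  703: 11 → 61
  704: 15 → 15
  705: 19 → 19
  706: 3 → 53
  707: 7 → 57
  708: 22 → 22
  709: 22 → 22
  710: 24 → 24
Record 704 has an error. The correct transformed value should be 65, not 15.

Step 1: Check each record against the rule
Step 2: Record 704 has duration = 15
Step 3: Since 15 < 16, the bonus should have been applied
Step 4: Correct value = 65, but claimed value = 15
Conclusion: Record 704 has the error.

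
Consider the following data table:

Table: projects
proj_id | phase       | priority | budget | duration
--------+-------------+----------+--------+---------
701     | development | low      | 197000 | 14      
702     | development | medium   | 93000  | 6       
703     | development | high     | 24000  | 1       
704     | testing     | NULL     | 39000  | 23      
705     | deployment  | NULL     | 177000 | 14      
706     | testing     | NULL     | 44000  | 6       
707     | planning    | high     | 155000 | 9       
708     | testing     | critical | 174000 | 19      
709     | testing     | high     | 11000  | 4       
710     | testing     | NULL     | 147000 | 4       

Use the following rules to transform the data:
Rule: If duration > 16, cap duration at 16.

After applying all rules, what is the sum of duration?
90

Step 1: 2 records have duration > 16
Step 2: These records originally summed to 42
Step 3: After capping: 2 × 16 = 32
Step 4: Unaffected records sum: 58
Step 5: Final sum = 32 + 58 = 90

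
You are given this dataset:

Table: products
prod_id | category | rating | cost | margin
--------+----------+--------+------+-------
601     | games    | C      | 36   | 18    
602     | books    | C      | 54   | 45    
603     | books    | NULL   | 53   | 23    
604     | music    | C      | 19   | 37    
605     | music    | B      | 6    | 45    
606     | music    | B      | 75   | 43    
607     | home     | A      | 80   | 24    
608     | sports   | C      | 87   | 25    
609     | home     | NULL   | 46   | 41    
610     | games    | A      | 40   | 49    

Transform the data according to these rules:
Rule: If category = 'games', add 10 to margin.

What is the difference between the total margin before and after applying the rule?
20

Step 1: Original sum of margin = 350
Step 2: 2 records have category = 'games'
Step 3: Each affected record changes by 10
Step 4: Total change = 2 × 10 = 20
Step 5: New sum = 350 + 20 = 370
Step 6: Difference = |370 - 350| = 20
        (Sum increased by 20)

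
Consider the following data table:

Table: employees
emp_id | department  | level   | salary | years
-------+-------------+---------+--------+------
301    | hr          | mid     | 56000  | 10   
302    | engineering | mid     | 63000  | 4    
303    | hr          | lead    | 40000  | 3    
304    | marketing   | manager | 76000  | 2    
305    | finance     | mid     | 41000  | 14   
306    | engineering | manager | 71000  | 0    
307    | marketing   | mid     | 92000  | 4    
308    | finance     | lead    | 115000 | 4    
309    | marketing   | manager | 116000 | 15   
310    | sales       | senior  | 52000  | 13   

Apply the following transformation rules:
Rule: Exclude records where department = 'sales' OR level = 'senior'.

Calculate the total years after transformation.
56

Step 1: Find records where department = 'sales' OR level = 'senior'
Step 2: 1 records match, summing to 13
Step 3: Original sum: 69
Step 4: Remaining sum = 69 - 13 = 56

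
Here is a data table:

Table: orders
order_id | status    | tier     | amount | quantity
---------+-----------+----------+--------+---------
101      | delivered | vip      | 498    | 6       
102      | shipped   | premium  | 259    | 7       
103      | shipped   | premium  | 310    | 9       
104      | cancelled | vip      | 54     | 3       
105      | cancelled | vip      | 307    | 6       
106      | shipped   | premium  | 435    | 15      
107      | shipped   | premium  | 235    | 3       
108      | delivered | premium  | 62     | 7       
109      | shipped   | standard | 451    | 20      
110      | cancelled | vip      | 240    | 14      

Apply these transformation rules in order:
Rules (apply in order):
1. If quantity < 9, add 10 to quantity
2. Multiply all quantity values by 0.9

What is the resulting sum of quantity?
135.0

Step 1: Apply Rule 1 - Add 10 to records with quantity < 9
  - 6 records affected: 32 + (6 × 10) = 92
  - Unaffected records: 58
  - Sum after Rule 1: 150
Step 2: Apply Rule 2 - Multiply all by 0.9
  - 150 × 0.9 = 135.0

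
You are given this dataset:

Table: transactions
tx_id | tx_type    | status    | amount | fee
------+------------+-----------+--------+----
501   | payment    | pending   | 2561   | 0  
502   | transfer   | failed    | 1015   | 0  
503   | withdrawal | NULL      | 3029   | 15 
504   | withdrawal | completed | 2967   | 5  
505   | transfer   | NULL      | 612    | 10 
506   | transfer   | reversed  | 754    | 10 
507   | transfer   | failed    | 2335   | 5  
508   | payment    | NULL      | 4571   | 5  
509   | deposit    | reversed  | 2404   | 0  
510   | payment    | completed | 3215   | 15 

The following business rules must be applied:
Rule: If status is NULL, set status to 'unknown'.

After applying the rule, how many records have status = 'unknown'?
3

Step 1: Count records where status IS NULL
Step 2: Found 3 records with NULL status
Step 3: These records will have status set to 'unknown'
Step 4: Records already having status = 'unknown': 0
Step 5: Answer: 3 + 0 = 3 records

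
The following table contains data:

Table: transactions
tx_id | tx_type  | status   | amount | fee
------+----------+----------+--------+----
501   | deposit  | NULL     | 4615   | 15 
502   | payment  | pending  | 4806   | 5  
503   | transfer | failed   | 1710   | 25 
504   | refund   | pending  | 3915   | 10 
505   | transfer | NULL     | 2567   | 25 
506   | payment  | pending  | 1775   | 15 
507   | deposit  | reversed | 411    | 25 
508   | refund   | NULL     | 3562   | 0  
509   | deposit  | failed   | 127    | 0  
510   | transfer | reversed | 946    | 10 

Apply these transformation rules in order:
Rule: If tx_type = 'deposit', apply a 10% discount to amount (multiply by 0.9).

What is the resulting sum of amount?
23918.7

Step 1: Records with tx_type = 'deposit' have total amount = 5153
Step 2: Apply multiplier: 5153 × 0.9 = 4637.7
Step 3: Other records total: 19281
Step 4: Final sum = 4637.7 + 19281 = 23918.7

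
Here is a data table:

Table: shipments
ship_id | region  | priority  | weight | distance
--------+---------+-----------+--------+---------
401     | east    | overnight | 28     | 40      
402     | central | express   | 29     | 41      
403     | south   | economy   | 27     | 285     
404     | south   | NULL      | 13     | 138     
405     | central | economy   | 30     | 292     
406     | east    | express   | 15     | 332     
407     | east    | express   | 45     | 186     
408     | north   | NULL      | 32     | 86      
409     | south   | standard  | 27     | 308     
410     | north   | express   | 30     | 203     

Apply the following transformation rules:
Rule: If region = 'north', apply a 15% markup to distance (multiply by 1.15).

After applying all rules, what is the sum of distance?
1954.35

Step 1: Records with region = 'north' have total distance = 289
Step 2: Apply multiplier: 289 × 1.15 = 332.35
Step 3: Other records total: 1622
Step 4: Final sum = 332.35 + 1622 = 1954.35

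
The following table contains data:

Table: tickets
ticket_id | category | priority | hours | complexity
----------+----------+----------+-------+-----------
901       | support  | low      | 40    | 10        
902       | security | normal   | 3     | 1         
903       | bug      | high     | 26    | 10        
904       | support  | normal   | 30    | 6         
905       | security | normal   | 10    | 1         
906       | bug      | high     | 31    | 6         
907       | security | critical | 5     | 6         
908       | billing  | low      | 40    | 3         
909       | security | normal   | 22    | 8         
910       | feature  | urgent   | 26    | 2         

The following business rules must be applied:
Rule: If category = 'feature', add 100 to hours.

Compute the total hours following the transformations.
333

Step 1: Count records where category = 'feature': 1
Step 2: Total bonus added: 1 × 100 = 100
Step 3: Original sum of hours: 233
Step 4: Final sum = 233 + 100 = 333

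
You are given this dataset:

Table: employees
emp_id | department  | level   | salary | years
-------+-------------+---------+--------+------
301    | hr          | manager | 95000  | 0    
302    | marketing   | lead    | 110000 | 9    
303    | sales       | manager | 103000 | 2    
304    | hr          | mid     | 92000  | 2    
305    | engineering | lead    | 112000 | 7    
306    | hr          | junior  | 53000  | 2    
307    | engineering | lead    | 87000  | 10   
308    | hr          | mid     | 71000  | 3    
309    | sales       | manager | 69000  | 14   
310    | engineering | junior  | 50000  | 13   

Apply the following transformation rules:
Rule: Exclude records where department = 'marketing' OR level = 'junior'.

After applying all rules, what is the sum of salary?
629000

Step 1: Find records where department = 'marketing' OR level = 'junior'
Step 2: 3 records match, summing to 213000
Step 3: Original sum: 842000
Step 4: Remaining sum = 842000 - 213000 = 629000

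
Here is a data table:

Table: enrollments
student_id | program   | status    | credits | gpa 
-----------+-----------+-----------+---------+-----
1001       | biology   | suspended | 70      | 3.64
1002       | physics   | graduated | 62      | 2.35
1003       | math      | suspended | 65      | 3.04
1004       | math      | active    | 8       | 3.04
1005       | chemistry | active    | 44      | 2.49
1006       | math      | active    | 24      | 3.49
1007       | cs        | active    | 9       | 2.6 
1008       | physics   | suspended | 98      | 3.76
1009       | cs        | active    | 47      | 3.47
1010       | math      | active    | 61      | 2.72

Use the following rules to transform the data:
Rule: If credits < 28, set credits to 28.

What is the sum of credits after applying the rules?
531

Step 1: 3 records have credits < 28
Step 2: These records originally summed to 41
Step 3: After setting to minimum: 3 × 28 = 84
Step 4: Unaffected records sum: 447
Step 5: Final sum = 84 + 447 = 531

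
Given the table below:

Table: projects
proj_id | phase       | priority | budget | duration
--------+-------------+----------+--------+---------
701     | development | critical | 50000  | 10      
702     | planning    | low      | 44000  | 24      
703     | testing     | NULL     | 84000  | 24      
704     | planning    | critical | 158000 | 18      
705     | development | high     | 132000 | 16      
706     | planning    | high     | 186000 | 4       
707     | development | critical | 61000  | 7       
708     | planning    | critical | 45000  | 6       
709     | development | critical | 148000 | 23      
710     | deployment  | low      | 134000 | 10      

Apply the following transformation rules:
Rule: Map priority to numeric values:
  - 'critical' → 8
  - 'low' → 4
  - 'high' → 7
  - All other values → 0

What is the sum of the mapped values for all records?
62

Step 1: Apply mapping to each record
Step 2: Count by status:
  'critical': 5 records × 8 = 40
  'low': 2 records × 4 = 8
  'high': 2 records × 7 = 14
Step 3: Sum all mapped values = 62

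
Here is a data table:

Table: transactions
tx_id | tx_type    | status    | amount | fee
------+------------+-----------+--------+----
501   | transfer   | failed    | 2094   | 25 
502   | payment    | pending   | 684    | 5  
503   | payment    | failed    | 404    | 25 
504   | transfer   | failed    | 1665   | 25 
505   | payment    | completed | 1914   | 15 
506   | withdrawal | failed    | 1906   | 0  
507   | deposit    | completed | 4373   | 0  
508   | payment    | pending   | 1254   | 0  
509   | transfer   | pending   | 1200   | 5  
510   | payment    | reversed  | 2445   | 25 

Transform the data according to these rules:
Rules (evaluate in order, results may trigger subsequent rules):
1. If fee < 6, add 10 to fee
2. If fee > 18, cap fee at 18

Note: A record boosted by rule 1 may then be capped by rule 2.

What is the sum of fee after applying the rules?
147

Step 1: Apply rule 1 to records with fee < 6
  - 5 records get bonus of 10
  - Of these, 0 records then exceed 18 and get capped
Step 2: Apply rule 2 to records with fee > 18
  - 4 records (original) are capped
Step 3: Calculate final sum = 147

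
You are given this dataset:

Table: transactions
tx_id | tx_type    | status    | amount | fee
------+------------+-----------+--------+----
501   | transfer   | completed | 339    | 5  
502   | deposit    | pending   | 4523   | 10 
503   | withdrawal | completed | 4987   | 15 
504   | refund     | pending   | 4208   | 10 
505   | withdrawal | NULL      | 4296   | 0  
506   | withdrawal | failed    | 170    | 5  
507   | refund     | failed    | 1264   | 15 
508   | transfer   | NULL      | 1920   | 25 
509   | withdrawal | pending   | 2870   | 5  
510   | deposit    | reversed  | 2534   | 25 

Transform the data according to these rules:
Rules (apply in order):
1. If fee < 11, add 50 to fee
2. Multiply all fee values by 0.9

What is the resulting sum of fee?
373.5

Step 1: Apply Rule 1 - Add 50 to records with fee < 11
  - 6 records affected: 35 + (6 × 50) = 335
  - Unaffected records: 80
  - Sum after Rule 1: 415
Step 2: Apply Rule 2 - Multiply all by 0.9
  - 415 × 0.9 = 373.5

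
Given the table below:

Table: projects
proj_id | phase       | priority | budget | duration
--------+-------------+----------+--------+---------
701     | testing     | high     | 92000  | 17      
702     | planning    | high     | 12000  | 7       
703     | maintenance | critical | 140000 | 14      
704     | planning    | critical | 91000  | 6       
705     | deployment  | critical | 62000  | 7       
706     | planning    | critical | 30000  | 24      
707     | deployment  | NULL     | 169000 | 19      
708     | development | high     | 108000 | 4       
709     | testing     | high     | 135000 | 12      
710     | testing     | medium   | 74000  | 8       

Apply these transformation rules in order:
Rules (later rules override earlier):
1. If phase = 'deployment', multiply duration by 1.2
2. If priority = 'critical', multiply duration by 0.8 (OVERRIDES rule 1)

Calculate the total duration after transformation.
111.6

Step 1: Rule 2 takes priority for records with priority = 'critical'
  - 4 records: 51 × 0.8 = 40.8
Step 2: Rule 1 applies to remaining records with phase = 'deployment'
  - 1 records: 19 × 1.2 = 22.8
Step 3: Other records unchanged: 48
Step 4: Final sum = 40.8 + 22.8 + 48 = 111.6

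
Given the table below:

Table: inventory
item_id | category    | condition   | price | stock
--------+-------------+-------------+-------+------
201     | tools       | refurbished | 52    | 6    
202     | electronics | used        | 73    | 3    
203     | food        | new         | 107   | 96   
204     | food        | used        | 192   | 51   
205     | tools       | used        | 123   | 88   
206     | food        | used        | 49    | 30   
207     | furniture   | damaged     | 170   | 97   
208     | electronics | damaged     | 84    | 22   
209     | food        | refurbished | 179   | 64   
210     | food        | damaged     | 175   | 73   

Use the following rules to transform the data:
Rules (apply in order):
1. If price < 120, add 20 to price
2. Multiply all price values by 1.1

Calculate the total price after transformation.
1434.4

Step 1: Apply Rule 1 - Add 20 to records with price < 120
  - 5 records affected: 365 + (5 × 20) = 465
  - Unaffected records: 839
  - Sum after Rule 1: 1304
Step 2: Apply Rule 2 - Multiply all by 1.1
  - 1304 × 1.1 = 1434.4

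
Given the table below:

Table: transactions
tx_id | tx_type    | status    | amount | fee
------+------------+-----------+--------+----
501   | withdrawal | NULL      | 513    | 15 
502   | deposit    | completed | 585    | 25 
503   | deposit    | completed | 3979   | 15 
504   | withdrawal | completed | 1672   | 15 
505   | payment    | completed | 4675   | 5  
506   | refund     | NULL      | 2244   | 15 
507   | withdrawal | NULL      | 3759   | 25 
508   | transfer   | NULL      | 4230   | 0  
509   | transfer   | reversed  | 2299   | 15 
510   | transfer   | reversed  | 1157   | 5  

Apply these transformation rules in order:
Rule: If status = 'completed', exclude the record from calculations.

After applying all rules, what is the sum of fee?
75

Step 1: Identify records where status = 'completed'
Step 2: The excluded records sum to 60
Step 3: Original total fee = 135
Step 4: Remaining total = 135 - 60 = 75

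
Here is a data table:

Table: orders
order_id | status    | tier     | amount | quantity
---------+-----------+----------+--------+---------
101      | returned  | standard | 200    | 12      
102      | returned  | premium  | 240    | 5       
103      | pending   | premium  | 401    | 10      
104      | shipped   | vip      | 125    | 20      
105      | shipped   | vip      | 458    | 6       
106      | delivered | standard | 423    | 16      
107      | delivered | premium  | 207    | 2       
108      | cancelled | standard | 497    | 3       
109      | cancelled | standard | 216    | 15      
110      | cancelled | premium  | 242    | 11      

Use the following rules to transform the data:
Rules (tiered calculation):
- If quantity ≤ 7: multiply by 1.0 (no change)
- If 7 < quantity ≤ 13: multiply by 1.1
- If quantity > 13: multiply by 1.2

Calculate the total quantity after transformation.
113.5

Step 1: Tier 1 (quantity ≤ 7): 4 records, sum = 16 × 1.0 = 16.0
Step 2: Tier 2 (7 < quantity ≤ 13): 3 records, sum = 33 × 1.1 = 36.3
Step 3: Tier 3 (quantity > 13): 3 records, sum = 51 × 1.2 = 61.2
Step 4: Final sum = 16.0 + 36.3 + 61.2 = 113.5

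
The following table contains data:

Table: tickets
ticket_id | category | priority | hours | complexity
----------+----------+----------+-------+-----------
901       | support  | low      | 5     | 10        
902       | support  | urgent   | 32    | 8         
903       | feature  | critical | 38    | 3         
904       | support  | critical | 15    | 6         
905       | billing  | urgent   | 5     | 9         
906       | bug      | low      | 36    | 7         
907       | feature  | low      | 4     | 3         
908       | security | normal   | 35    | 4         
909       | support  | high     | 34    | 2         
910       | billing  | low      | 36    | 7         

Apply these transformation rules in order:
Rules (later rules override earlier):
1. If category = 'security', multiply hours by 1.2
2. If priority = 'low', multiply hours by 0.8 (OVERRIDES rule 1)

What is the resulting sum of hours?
230.8

Step 1: Rule 2 takes priority for records with priority = 'low'
  - 4 records: 81 × 0.8 = 64.8
Step 2: Rule 1 applies to remaining records with category = 'security'
  - 1 records: 35 × 1.2 = 42.0
Step 3: Other records unchanged: 124
Step 4: Final sum = 64.8 + 42.0 + 124 = 230.8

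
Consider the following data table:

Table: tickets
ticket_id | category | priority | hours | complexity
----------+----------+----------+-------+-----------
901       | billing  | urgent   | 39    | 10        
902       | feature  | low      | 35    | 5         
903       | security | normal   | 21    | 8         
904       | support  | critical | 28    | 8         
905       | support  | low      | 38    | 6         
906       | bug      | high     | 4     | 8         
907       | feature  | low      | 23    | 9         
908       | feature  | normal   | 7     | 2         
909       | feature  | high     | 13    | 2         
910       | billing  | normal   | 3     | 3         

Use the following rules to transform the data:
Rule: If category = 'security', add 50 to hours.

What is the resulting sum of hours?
261

Step 1: Count records where category = 'security': 1
Step 2: Total bonus added: 1 × 50 = 50
Step 3: Original sum of hours: 211
Step 4: Final sum = 211 + 50 = 261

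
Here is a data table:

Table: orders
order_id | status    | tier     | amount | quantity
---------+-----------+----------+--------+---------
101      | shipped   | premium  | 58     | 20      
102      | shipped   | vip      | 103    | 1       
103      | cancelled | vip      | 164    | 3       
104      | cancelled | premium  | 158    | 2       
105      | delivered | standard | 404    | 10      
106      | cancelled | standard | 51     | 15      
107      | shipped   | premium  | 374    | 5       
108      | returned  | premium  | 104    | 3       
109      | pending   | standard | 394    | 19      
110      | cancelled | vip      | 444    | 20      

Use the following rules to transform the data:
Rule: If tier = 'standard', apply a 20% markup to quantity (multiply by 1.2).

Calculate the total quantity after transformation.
106.8

Step 1: Records with tier = 'standard' have total quantity = 44
Step 2: Apply multiplier: 44 × 1.2 = 52.8
Step 3: Other records total: 54
Step 4: Final sum = 52.8 + 54 = 106.8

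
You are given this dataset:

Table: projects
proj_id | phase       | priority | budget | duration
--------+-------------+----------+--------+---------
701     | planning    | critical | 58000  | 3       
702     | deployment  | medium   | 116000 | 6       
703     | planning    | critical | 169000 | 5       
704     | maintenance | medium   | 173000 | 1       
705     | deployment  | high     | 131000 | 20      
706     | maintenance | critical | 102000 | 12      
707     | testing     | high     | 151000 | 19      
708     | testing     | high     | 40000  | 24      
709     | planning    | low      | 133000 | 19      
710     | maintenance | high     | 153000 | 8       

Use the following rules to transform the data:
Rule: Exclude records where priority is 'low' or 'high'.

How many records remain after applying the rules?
5

Step 1: Count records to exclude
  - 1 (low) + 4 (high) = 5 records
Step 2: Total records: 10
Step 3: Remaining = 10 - 5 = 5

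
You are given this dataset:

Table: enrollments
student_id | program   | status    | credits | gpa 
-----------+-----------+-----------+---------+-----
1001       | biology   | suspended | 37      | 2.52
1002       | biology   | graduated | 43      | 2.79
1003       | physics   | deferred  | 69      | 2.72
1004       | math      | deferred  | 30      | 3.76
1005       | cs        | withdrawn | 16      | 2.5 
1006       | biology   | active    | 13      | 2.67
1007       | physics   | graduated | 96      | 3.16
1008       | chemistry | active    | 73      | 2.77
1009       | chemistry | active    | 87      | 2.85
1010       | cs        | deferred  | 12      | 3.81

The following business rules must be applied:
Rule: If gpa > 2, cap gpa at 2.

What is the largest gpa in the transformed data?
2

Step 1: Original maximum gpa = 3.81
Step 2: Apply cap at 2
Step 3: 10 records had gpa > 2 and were capped
Step 4: Maximum after transformation = 2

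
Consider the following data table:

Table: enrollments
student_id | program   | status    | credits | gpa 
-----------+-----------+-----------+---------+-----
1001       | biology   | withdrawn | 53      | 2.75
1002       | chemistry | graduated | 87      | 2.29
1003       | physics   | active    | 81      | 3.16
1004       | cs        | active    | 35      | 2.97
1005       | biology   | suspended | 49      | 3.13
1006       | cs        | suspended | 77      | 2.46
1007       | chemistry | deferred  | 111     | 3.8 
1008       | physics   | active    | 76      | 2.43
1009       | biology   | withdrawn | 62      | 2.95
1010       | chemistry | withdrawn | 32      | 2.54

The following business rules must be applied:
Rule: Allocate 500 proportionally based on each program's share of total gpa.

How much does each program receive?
biology: 155.02, chemistry: 151.51, cs: 95.33, physics: 98.14

Step 1: Calculate total gpa = 28.48
Step 2: Calculate each program's proportion:
  biology: 8.83/28.48 = 31.00% → 155.02
  chemistry: 8.63/28.48 = 30.30% → 151.51
  cs: 5.43/28.48 = 19.07% → 95.33
  physics: 5.59/28.48 = 19.63% → 98.14
Step 3: Verify: sum of allocations ≈ 500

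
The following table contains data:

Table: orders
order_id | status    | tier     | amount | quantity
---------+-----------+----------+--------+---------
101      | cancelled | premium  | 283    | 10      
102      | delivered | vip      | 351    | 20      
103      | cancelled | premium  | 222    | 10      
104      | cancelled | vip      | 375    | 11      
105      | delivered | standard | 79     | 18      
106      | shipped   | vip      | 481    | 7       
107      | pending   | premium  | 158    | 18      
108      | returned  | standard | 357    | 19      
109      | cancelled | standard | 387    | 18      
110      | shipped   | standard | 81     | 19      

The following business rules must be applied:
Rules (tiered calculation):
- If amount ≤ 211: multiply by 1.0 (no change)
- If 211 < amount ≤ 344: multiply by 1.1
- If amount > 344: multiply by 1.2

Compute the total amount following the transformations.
3214.7

Step 1: Tier 1 (amount ≤ 211): 3 records, sum = 318 × 1.0 = 318.0
Step 2: Tier 2 (211 < amount ≤ 344): 2 records, sum = 505 × 1.1 = 555.5
Step 3: Tier 3 (amount > 344): 5 records, sum = 1951 × 1.2 = 2341.2
Step 4: Final sum = 318.0 + 555.5 + 2341.2 = 3214.7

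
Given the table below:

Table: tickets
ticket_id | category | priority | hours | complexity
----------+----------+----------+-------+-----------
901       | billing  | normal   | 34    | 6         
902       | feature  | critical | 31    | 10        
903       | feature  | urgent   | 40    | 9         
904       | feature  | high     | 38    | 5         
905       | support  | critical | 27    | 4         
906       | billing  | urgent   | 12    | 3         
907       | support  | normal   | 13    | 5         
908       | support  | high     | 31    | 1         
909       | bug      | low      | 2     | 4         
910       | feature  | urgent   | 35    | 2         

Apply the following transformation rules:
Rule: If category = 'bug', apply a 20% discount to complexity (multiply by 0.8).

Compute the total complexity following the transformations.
48.2

Step 1: Records with category = 'bug' have total complexity = 4
Step 2: Apply multiplier: 4 × 0.8 = 3.2
Step 3: Other records total: 45
Step 4: Final sum = 3.2 + 45 = 48.2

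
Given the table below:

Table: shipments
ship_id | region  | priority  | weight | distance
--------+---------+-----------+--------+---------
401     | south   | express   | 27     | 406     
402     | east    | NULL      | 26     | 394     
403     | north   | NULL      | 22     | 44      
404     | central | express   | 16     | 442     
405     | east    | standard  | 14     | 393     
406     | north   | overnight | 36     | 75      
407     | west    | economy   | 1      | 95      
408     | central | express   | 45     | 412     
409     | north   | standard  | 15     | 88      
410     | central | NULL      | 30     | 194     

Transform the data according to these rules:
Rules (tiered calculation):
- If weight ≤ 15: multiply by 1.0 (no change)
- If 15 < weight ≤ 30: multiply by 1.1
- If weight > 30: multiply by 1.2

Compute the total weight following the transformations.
260.3

Step 1: Tier 1 (weight ≤ 15): 3 records, sum = 30 × 1.0 = 30.0
Step 2: Tier 2 (15 < weight ≤ 30): 5 records, sum = 121 × 1.1 = 133.1
Step 3: Tier 3 (weight > 30): 2 records, sum = 81 × 1.2 = 97.2
Step 4: Final sum = 30.0 + 133.1 + 97.2 = 260.3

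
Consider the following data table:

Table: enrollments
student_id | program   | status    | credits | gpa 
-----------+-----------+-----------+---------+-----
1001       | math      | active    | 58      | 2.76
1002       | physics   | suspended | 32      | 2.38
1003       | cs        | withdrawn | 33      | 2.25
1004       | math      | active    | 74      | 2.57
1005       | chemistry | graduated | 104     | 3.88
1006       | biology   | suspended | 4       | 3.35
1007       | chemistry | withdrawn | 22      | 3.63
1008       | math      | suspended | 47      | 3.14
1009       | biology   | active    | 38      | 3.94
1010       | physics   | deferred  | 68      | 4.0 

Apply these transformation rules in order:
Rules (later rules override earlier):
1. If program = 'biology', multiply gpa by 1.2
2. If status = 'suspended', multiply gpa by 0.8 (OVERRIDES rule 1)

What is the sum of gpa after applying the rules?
30.91

Step 1: Rule 2 takes priority for records with status = 'suspended'
  - 3 records: 8.87 × 0.8 = 7.1
Step 2: Rule 1 applies to remaining records with program = 'biology'
  - 1 records: 3.94 × 1.2 = 4.73
Step 3: Other records unchanged: 19.09
Step 4: Final sum = 7.1 + 4.73 + 19.09 = 30.91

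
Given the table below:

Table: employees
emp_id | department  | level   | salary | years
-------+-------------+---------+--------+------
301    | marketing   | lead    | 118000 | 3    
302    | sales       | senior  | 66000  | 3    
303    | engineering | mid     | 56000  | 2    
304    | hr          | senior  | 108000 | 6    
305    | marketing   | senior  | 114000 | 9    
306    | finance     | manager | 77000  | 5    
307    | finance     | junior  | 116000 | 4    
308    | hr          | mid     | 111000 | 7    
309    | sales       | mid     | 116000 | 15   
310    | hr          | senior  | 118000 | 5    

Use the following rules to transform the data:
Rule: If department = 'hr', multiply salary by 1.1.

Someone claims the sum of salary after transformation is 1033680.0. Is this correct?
No, the correct result is 1033700.0.

Step 1: Calculate the correct sum after transformation
Step 2: Apply multiplier 1.1 to records where department = 'hr'
Step 3: Correct result = 1033700.0
Step 4: Claimed result = 1033680.0
Step 5: 1033700.0 ≠ 1033680.0
Conclusion: The claimed result is incorrect. The correct answer is 1033700.0.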